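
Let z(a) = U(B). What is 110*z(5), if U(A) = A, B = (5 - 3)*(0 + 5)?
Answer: 1100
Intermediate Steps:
B = 10 (B = 2*5 = 10)
z(a) = 10
110*z(5) = 110*10 = 1100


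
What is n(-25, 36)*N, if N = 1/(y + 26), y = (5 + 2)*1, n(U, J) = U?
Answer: -25/33 ≈ -0.75758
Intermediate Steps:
y = 7 (y = 7*1 = 7)
N = 1/33 (N = 1/(7 + 26) = 1/33 ≈ 0.030303)
n(-25, 36)*N = -25*1/33 = -25/33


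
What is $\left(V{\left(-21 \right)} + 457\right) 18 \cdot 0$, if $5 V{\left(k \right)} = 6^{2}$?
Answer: $0$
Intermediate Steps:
$V{\left(k \right)} = \frac{36}{5}$ ($V{\left(k \right)} = \frac{6^{2}}{5} = \frac{1}{5} \cdot 36 = \frac{36}{5}$)
$\left(V{\left(-21 \right)} + 457\right) 18 \cdot 0 = \left(\frac{36}{5} + 457\right) 18 \cdot 0 = \frac{2321}{5} \cdot 0 = 0$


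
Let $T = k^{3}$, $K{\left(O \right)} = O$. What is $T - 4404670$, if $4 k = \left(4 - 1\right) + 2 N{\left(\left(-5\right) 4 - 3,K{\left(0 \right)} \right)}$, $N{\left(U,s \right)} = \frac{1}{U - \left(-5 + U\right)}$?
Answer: $- \frac{35237355087}{8000} \approx -4.4047 \cdot 10^{6}$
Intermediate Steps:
$N{\left(U,s \right)} = \frac{1}{5}$
$k = \frac{17}{20}$ ($k = \frac{\left(4 - 1\right) + 2 \cdot \frac{1}{5}}{4} = \frac{\left(4 - 1\right) + \frac{2}{5}}{4} = \frac{3 + \frac{2}{5}}{4} = \frac{1}{4} \cdot \frac{17}{5} = \frac{17}{20} \approx 0.85$)
$T = \frac{4913}{8000}$ ($T = \left(\frac{17}{20}\right)^{3} = \frac{4913}{8000} \approx 0.61413$)
$T - 4404670 = \frac{4913}{8000} - 4404670 = - \frac{35237355087}{8000}$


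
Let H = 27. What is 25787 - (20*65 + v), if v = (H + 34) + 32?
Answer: 24394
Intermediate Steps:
v = 93 (v = (27 + 34) + 32 = 61 + 32 = 93)
25787 - (20*65 + v) = 25787 - (20*65 + 93) = 25787 - (1300 + 93) = 25787 - 1*1393 = 25787 - 1393 = 24394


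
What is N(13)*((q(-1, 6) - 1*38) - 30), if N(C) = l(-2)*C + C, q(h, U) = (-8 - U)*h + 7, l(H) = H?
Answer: 611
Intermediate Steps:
q(h, U) = 7 + h*(-8 - U) (q(h, U) = h*(-8 - U) + 7 = 7 + h*(-8 - U))
N(C) = -C (N(C) = -2*C + C = -C)
N(13)*((q(-1, 6) - 1*38) - 30) = (-1*13)*(((7 - 8*(-1) - 1*6*(-1)) - 1*38) - 30) = -13*(((7 + 8 + 6) - 38) - 30) = -13*((21 - 38) - 30) = -13*(-17 - 30) = -13*(-47) = 611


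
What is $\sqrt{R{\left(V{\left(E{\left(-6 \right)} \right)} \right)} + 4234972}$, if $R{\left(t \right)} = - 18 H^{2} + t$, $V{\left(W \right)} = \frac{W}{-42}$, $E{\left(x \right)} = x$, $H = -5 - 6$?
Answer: $\frac{\sqrt{207406913}}{7} \approx 2057.4$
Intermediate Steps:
$H = -11$ ($H = -5 - 6 = -11$)
$V{\left(W \right)} = - \frac{W}{42}$ ($V{\left(W \right)} = W \left(- \frac{1}{42}\right) = - \frac{W}{42}$)
$R{\left(t \right)} = -2178 + t$ ($R{\left(t \right)} = - 18 \left(-11\right)^{2} + t = \left(-18\right) 121 + t = -2178 + t$)
$\sqrt{R{\left(V{\left(E{\left(-6 \right)} \right)} \right)} + 4234972} = \sqrt{\left(-2178 - - \frac{1}{7}\right) + 4234972} = \sqrt{\left(-2178 + \frac{1}{7}\right) + 4234972} = \sqrt{- \frac{15245}{7} + 4234972} = \sqrt{\frac{29629559}{7}} = \frac{\sqrt{207406913}}{7}$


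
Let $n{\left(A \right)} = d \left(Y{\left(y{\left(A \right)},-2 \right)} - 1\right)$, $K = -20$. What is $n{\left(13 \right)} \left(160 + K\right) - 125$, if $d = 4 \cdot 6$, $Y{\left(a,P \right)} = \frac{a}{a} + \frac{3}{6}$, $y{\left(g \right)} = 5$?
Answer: $1555$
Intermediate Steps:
$Y{\left(a,P \right)} = \frac{3}{2}$ ($Y{\left(a,P \right)} = 1 + 3 \cdot \frac{1}{6} = 1 + \frac{1}{2} = \frac{3}{2}$)
$d = 24$
$n{\left(A \right)} = 12$ ($n{\left(A \right)} = 24 \left(\frac{3}{2} - 1\right) = 24 \cdot \frac{1}{2} = 12$)
$n{\left(13 \right)} \left(160 + K\right) - 125 = 12 \left(160 - 20\right) - 125 = 12 \cdot 140 - 125 = 1680 - 125 = 1555$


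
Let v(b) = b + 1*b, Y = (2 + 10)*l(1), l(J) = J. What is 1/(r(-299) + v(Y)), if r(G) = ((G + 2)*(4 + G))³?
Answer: 1/672566754333399 ≈ 1.4868e-15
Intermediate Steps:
r(G) = (2 + G)³*(4 + G)³ (r(G) = ((2 + G)*(4 + G))³ = (2 + G)³*(4 + G)³)
Y = 12 (Y = (2 + 10)*1 = 12*1 = 12)
v(b) = 2*b (v(b) = b + b = 2*b)
1/(r(-299) + v(Y)) = 1/((2 - 299)³*(4 - 299)³ + 2*12) = 1/((-297)³*(-295)³ + 24) = 1/(-26198073*(-25672375) + 24) = 1/(672566754333375 + 24) = 1/672566754333399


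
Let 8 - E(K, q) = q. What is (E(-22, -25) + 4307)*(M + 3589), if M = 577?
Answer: 18080440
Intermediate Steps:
E(K, q) = 8 - q
(E(-22, -25) + 4307)*(M + 3589) = ((8 - 1*(-25)) + 4307)*(577 + 3589) = ((8 + 25) + 4307)*4166 = (33 + 4307)*4166 = 4340*4166 = 18080440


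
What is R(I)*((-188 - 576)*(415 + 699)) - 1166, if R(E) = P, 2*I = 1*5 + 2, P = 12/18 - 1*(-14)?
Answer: -37451722/3 ≈ -1.2484e+7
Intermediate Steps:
P = 44/3 (P = 12*(1/18) + 14 = ⅔ + 14 = 44/3 ≈ 14.667)
I = 7/2 (I = (1*5 + 2)/2 = (5 + 2)/2 = (½)*7 = 7/2 ≈ 3.5000)
R(E) = 44/3
R(I)*((-188 - 576)*(415 + 699)) - 1166 = 44*((-188 - 576)*(415 + 699))/3 - 1166 = 44*(-764*1114)/3 - 1166 = (44/3)*(-851096) - 1166 = -37448224/3 - 1166 = -37451722/3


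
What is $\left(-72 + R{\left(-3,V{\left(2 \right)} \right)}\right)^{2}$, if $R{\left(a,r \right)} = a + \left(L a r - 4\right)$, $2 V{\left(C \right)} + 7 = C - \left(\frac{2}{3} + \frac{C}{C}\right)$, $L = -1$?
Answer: $7921$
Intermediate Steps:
$V{\left(C \right)} = - \frac{13}{3} + \frac{C}{2}$ ($V{\left(C \right)} = - \frac{7}{2} + \frac{C - \left(\frac{2}{3} + \frac{C}{C}\right)}{2} = - \frac{7}{2} + \frac{C - \left(2 \cdot \frac{1}{3} + 1\right)}{2} = - \frac{7}{2} + \frac{C - \left(\frac{2}{3} + 1\right)}{2} = - \frac{7}{2} + \frac{C - \frac{5}{3}}{2} = - \frac{7}{2} + \frac{- \frac{5}{3} + C}{2} = - \frac{7}{2} + \left(- \frac{5}{6} + \frac{C}{2}\right) = - \frac{13}{3} + \frac{C}{2}$)
$R{\left(a,r \right)} = -4 + a - a r$ ($R{\left(a,r \right)} = a + \left(- a r - 4\right) = a - \left(4 + a r\right) = -4 + a - a r$)
$\left(-72 + R{\left(-3,V{\left(2 \right)} \right)}\right)^{2} = \left(-72 - \left(7 - 3 \left(- \frac{13}{3} + \frac{1}{2} \cdot 2\right)\right)\right)^{2} = \left(-72 - \left(7 - 3 \left(- \frac{13}{3} + 1\right)\right)\right)^{2} = \left(-72 - \left(7 + 10\right)\right)^{2} = \left(-72 - 17\right)^{2} = \left(-89\right)^{2} = 7921$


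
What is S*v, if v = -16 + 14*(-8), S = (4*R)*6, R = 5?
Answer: -15360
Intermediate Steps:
S = 120 (S = (4*5)*6 = 20*6 = 120)
v = -128 (v = -16 - 112 = -128)
S*v = 120*(-128) = -15360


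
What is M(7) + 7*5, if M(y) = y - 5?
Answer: 37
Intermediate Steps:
M(y) = -5 + y
M(7) + 7*5 = (-5 + 7) + 7*5 = 2 + 35 = 37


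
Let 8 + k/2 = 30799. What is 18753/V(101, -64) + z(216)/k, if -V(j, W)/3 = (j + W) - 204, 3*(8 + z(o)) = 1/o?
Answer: 249446139575/6664157712 ≈ 37.431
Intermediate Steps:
k = 61582 (k = -16 + 2*30799 = -16 + 61598 = 61582)
z(o) = -8 + 1/(3*o)
V(j, W) = 612 - 3*W - 3*j (V(j, W) = -3*((j + W) - 204) = -3*((W + j) - 204) = -3*(-204 + W + j) = 612 - 3*W - 3*j)
18753/V(101, -64) + z(216)/k = 18753/(612 - 3*(-64) - 3*101) + (-8 + (⅓)/216)/61582 = 18753/(612 + 192 - 303) + (-8 + (⅓)*(1/216))*(1/61582) = 18753/501 + (-8 + 1/648)*(1/61582) = 18753*(1/501) - 5183/648*1/61582 = 6251/167 - 5183/39905136 = 249446139575/6664157712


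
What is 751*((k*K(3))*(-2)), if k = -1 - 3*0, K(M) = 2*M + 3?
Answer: 13518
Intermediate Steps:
K(M) = 3 + 2*M
k = -1 (k = -1 + 0 = -1)
751*((k*K(3))*(-2)) = 751*(-(3 + 2*3)*(-2)) = 751*(-(3 + 6)*(-2)) = 751*(-1*9*(-2)) = 751*(-9*(-2)) = 751*18 = 13518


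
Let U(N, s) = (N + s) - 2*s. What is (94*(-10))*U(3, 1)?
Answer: -1880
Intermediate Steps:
U(N, s) = N - s
(94*(-10))*U(3, 1) = (94*(-10))*(3 - 1*1) = -940*(3 - 1) = -940*2 = -1880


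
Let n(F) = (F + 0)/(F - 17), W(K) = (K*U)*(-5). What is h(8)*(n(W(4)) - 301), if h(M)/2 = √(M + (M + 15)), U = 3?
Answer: -46234*√31/77 ≈ -3343.1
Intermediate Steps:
h(M) = 2*√(15 + 2*M) (h(M) = 2*√(M + (M + 15)) = 2*√(M + (15 + M)) = 2*√(15 + 2*M))
W(K) = -15*K (W(K) = (K*3)*(-5) = (3*K)*(-5) = -15*K)
n(F) = F/(-17 + F)
h(8)*(n(W(4)) - 301) = (2*√(15 + 2*8))*((-15*4)/(-17 - 15*4) - 301) = (2*√(15 + 16))*(-60/(-17 - 60) - 301) = (2*√31)*(-60/(-77) - 301) = (2*√31)*(-60*(-1/77) - 301) = (2*√31)*(60/77 - 301) = (2*√31)*(-23117/77) = -46234*√31/77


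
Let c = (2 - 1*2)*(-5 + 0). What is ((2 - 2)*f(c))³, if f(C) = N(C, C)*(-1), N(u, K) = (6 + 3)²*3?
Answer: 0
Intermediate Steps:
c = 0 (c = (2 - 2)*(-5) = 0*(-5) = 0)
N(u, K) = 243 (N(u, K) = 9²*3 = 81*3 = 243)
f(C) = -243 (f(C) = 243*(-1) = -243)
((2 - 2)*f(c))³ = ((2 - 2)*(-243))³ = (0*(-243))³ = 0³ = 0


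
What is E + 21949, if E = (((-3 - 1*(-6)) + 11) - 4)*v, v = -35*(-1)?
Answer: 22299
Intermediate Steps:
v = 35
E = 350 (E = (((-3 - 1*(-6)) + 11) - 4)*35 = (((-3 + 6) + 11) - 4)*35 = ((3 + 11) - 4)*35 = (14 - 4)*35 = 10*35 = 350)
E + 21949 = 350 + 21949 = 22299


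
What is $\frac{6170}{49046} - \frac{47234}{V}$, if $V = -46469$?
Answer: $\frac{1301676247}{1139559287} \approx 1.1423$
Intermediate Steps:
$\frac{6170}{49046} - \frac{47234}{V} = \frac{6170}{49046} - \frac{47234}{-46469} = 6170 \cdot \frac{1}{49046} - - \frac{47234}{46469} = \frac{3085}{24523} + \frac{47234}{46469} = \frac{1301676247}{1139559287}$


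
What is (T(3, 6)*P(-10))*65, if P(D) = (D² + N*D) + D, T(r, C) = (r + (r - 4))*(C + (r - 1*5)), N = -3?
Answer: 62400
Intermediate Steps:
T(r, C) = (-4 + 2*r)*(-5 + C + r) (T(r, C) = (r + (-4 + r))*(C + (r - 5)) = (-4 + 2*r)*(C + (-5 + r)) = (-4 + 2*r)*(-5 + C + r))
P(D) = D² - 2*D (P(D) = (D² - 3*D) + D = D² - 2*D)
(T(3, 6)*P(-10))*65 = ((20 - 14*3 - 4*6 + 2*3² + 2*6*3)*(-10*(-2 - 10)))*65 = ((20 - 42 - 24 + 2*9 + 36)*(-10*(-12)))*65 = ((20 - 42 - 24 + 18 + 36)*120)*65 = (8*120)*65 = 960*65 = 62400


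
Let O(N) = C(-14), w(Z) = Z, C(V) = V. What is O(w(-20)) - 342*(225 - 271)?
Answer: 15718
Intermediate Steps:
O(N) = -14
O(w(-20)) - 342*(225 - 271) = -14 - 342*(225 - 271) = -14 - 342*(-46) = -14 - 1*(-15732) = -14 + 15732 = 15718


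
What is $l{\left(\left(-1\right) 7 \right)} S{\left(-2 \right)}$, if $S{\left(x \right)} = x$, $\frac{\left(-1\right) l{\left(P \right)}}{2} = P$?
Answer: $-28$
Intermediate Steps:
$l{\left(P \right)} = - 2 P$
$l{\left(\left(-1\right) 7 \right)} S{\left(-2 \right)} = - 2 \left(\left(-1\right) 7\right) \left(-2\right) = \left(-2\right) \left(-7\right) \left(-2\right) = 14 \left(-2\right) = -28$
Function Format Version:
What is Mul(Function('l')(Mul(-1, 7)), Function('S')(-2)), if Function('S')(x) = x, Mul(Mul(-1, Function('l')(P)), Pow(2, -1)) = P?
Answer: -28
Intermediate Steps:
Function('l')(P) = Mul(-2, P)
Mul(Function('l')(Mul(-1, 7)), Function('S')(-2)) = Mul(Mul(-2, Mul(-1, 7)), -2) = Mul(Mul(-2, -7), -2) = Mul(14, -2) = -28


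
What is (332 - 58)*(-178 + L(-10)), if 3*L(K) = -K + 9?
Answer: -141110/3 ≈ -47037.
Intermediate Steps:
L(K) = 3 - K/3 (L(K) = (-K + 9)/3 = (9 - K)/3 = 3 - K/3)
(332 - 58)*(-178 + L(-10)) = (332 - 58)*(-178 + (3 - ⅓*(-10))) = 274*(-178 + (3 + 10/3)) = 274*(-178 + 19/3) = 274*(-515/3) = -141110/3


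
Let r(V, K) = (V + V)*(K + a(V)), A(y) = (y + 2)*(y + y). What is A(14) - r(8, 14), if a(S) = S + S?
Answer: -32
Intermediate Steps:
a(S) = 2*S
A(y) = 2*y*(2 + y) (A(y) = (2 + y)*(2*y) = 2*y*(2 + y))
r(V, K) = 2*V*(K + 2*V) (r(V, K) = (V + V)*(K + 2*V) = (2*V)*(K + 2*V) = 2*V*(K + 2*V))
A(14) - r(8, 14) = 2*14*(2 + 14) - 2*8*(14 + 2*8) = 2*14*16 - 2*8*(14 + 16) = 448 - 2*8*30 = 448 - 1*480 = 448 - 480 = -32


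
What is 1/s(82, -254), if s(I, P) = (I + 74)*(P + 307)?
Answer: 1/8268 ≈ 0.00012095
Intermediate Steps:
s(I, P) = (74 + I)*(307 + P)
1/s(82, -254) = 1/(22718 + 74*(-254) + 307*82 + 82*(-254)) = 1/(22718 - 18796 + 25174 - 20828) = 1/8268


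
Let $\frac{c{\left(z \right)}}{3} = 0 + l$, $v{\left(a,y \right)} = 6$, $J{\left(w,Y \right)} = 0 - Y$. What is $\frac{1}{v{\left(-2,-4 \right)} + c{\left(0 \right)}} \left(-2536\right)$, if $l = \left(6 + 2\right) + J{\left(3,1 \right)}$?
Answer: $- \frac{2536}{27} \approx -93.926$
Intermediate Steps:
$J{\left(w,Y \right)} = - Y$
$l = 7$ ($l = \left(6 + 2\right) - 1 = 8 - 1 = 7$)
$c{\left(z \right)} = 21$ ($c{\left(z \right)} = 3 \left(0 + 7\right) = 3 \cdot 7 = 21$)
$\frac{1}{v{\left(-2,-4 \right)} + c{\left(0 \right)}} \left(-2536\right) = \frac{1}{6 + 21} \left(-2536\right) = \frac{1}{27} \left(-2536\right) = - \frac{2536}{27}$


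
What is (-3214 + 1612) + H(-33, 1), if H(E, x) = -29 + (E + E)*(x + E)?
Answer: 481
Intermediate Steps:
H(E, x) = -29 + 2*E*(E + x) (H(E, x) = -29 + (2*E)*(E + x) = -29 + 2*E*(E + x))
(-3214 + 1612) + H(-33, 1) = (-3214 + 1612) + (-29 + 2*(-33)² + 2*(-33)*1) = -1602 + (-29 + 2*1089 - 66) = -1602 + (-29 + 2178 - 66) = -1602 + 2083 = 481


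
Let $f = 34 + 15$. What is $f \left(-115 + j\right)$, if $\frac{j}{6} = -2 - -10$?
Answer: $-3283$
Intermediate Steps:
$f = 49$
$j = 48$ ($j = 6 \left(-2 - -10\right) = 6 \left(-2 + 10\right) = 6 \cdot 8 = 48$)
$f \left(-115 + j\right) = 49 \left(-115 + 48\right) = 49 \left(-67\right) = -3283$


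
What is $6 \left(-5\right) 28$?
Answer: $-840$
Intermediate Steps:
$6 \left(-5\right) 28 = \left(-30\right) 28 = -840$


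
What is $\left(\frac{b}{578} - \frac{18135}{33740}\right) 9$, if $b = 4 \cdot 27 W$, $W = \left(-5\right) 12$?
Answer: $- \frac{206205507}{1950172} \approx -105.74$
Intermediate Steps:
$W = -60$
$b = -6480$ ($b = 4 \cdot 27 \left(-60\right) = 108 \left(-60\right) = -6480$)
$\left(\frac{b}{578} - \frac{18135}{33740}\right) 9 = \left(- \frac{6480}{578} - \frac{18135}{33740}\right) 9 = \left(\left(-6480\right) \frac{1}{578} - \frac{3627}{6748}\right) 9 = \left(- \frac{3240}{289} - \frac{3627}{6748}\right) 9 = \left(- \frac{22911723}{1950172}\right) 9 = - \frac{206205507}{1950172}$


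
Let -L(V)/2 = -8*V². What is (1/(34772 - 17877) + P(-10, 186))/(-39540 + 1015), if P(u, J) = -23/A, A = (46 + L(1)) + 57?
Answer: 5798/1156040375 ≈ 5.0154e-6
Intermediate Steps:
L(V) = 16*V² (L(V) = -(-16)*V² = 16*V²)
A = 119 (A = (46 + 16*1²) + 57 = (46 + 16*1) + 57 = (46 + 16) + 57 = 62 + 57 = 119)
P(u, J) = -23/119
(1/(34772 - 17877) + P(-10, 186))/(-39540 + 1015) = (1/(34772 - 17877) - 23/119)/(-39540 + 1015) = (1/16895 - 23/119)/(-38525) = (1/16895 - 23/119)*(-1/38525) = -388466/2010505*(-1/38525) = 5798/1156040375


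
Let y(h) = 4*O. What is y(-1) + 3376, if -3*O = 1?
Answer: 10124/3 ≈ 3374.7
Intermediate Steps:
O = -⅓ (O = -⅓*1 = -⅓ ≈ -0.33333)
y(h) = -4/3 (y(h) = 4*(-⅓) = -4/3)
y(-1) + 3376 = -4/3 + 3376 = 10124/3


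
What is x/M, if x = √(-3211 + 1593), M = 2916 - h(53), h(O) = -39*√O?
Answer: -13*I*√85754/2807481 + 324*I*√1618/935827 ≈ 0.01257*I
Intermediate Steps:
M = 2916 + 39*√53 (M = 2916 - (-39)*√53 = 2916 + 39*√53 ≈ 3199.9)
x = I*√1618 (x = √(-1618) = I*√1618 ≈ 40.224*I)
x/M = (I*√1618)/(2916 + 39*√53) = I*√1618/(2916 + 39*√53)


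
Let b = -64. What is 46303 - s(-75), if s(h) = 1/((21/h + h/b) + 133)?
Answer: 9919351181/214227 ≈ 46303.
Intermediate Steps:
s(h) = 1/(133 + 21/h - h/64) (s(h) = 1/((21/h + h/(-64)) + 133) = 1/((21/h + h*(-1/64)) + 133) = 1/((21/h - h/64) + 133) = 1/(133 + 21/h - h/64))
46303 - s(-75) = 46303 - 64*(-75)/(1344 - 1*(-75)² + 8512*(-75)) = 46303 - 64*(-75)/(1344 - 1*5625 - 638400) = 46303 - 64*(-75)/(1344 - 5625 - 638400) = 46303 - 64*(-75)/(-642681) = 46303 - 64*(-75)*(-1)/642681 = 46303 - 1*1600/214227 = 46303 - 1600/214227 = 9919351181/214227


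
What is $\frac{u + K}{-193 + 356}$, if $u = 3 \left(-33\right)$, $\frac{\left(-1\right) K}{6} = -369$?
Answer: $\frac{2115}{163} \approx 12.975$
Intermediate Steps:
$K = 2214$ ($K = \left(-6\right) \left(-369\right) = 2214$)
$u = -99$
$\frac{u + K}{-193 + 356} = \frac{-99 + 2214}{-193 + 356} = \frac{2115}{163}$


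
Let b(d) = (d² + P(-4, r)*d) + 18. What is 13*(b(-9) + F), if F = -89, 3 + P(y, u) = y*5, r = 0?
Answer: 2821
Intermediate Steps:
P(y, u) = -3 + 5*y (P(y, u) = -3 + y*5 = -3 + 5*y)
b(d) = 18 + d² - 23*d (b(d) = (d² + (-3 + 5*(-4))*d) + 18 = (d² + (-3 - 20)*d) + 18 = (d² - 23*d) + 18 = 18 + d² - 23*d)
13*(b(-9) + F) = 13*((18 + (-9)² - 23*(-9)) - 89) = 13*((18 + 81 + 207) - 89) = 13*(306 - 89) = 13*217 = 2821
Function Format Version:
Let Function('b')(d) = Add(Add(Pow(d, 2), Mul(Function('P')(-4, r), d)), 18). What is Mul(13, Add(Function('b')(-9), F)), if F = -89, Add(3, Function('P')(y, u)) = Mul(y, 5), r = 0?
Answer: 2821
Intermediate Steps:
Function('P')(y, u) = Add(-3, Mul(5, y)) (Function('P')(y, u) = Add(-3, Mul(y, 5)) = Add(-3, Mul(5, y)))
Function('b')(d) = Add(18, Pow(d, 2), Mul(-23, d)) (Function('b')(d) = Add(Add(Pow(d, 2), Mul(Add(-3, Mul(5, -4)), d)), 18) = Add(Add(Pow(d, 2), Mul(Add(-3, -20), d)), 18) = Add(Add(Pow(d, 2), Mul(-23, d)), 18) = Add(18, Pow(d, 2), Mul(-23, d)))
Mul(13, Add(Function('b')(-9), F)) = Mul(13, Add(Add(18, Pow(-9, 2), Mul(-23, -9)), -89)) = Mul(13, Add(Add(18, 81, 207), -89)) = Mul(13, Add(306, -89)) = Mul(13, 217) = 2821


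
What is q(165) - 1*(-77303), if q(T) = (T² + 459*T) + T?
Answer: 180428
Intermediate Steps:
q(T) = T² + 460*T
q(165) - 1*(-77303) = 165*(460 + 165) - 1*(-77303) = 165*625 + 77303 = 103125 + 77303 = 180428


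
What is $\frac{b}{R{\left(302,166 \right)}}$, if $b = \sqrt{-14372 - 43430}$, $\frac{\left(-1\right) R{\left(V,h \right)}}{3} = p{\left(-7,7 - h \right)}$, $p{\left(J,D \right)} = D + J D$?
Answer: $- \frac{i \sqrt{57802}}{2862} \approx - 0.084004 i$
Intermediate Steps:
$p{\left(J,D \right)} = D + D J$
$R{\left(V,h \right)} = 126 - 18 h$ ($R{\left(V,h \right)} = - 3 \left(7 - h\right) \left(1 - 7\right) = - 3 \left(7 - h\right) \left(-6\right) = - 3 \left(-42 + 6 h\right) = 126 - 18 h$)
$b = i \sqrt{57802}$ ($b = \sqrt{-57802} = i \sqrt{57802} \approx 240.42 i$)
$\frac{b}{R{\left(302,166 \right)}} = \frac{i \sqrt{57802}}{126 - 2988} = \frac{i \sqrt{57802}}{-2862} = i \sqrt{57802} \left(- \frac{1}{2862}\right) = - \frac{i \sqrt{57802}}{2862}$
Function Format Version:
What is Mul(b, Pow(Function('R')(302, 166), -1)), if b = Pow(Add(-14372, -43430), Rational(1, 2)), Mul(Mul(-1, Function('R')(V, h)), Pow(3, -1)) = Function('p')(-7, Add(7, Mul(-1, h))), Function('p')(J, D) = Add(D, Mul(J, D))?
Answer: Mul(Rational(-1, 2862), I, Pow(57802, Rational(1, 2))) ≈ Mul(-0.084004, I)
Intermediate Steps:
Function('p')(J, D) = Add(D, Mul(D, J))
Function('R')(V, h) = Add(126, Mul(-18, h)) (Function('R')(V, h) = Mul(-3, Mul(Add(7, Mul(-1, h)), Add(1, -7))) = Mul(-3, Mul(Add(7, Mul(-1, h)), -6)) = Mul(-3, Add(-42, Mul(6, h))) = Add(126, Mul(-18, h)))
b = Mul(I, Pow(57802, Rational(1, 2))) (b = Pow(-57802, Rational(1, 2)) = Mul(I, Pow(57802, Rational(1, 2))) ≈ Mul(240.42, I))
Mul(b, Pow(Function('R')(302, 166), -1)) = Mul(Mul(I, Pow(57802, Rational(1, 2))), Pow(Add(126, Mul(-18, 166)), -1)) = Mul(Mul(I, Pow(57802, Rational(1, 2))), Pow(Add(126, -2988), -1)) = Mul(Mul(I, Pow(57802, Rational(1, 2))), Pow(-2862, -1)) = Mul(Mul(I, Pow(57802, Rational(1, 2))), Rational(-1, 2862)) = Mul(Rational(-1, 2862), I, Pow(57802, Rational(1, 2)))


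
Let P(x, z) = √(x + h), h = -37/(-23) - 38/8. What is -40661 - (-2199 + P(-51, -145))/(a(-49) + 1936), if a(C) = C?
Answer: -25575036/629 - I*√114563/86802 ≈ -40660.0 - 0.0038994*I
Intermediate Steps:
h = -289/92 (h = -37*(-1/23) - 38*⅛ = 37/23 - 19/4 = -289/92 ≈ -3.1413)
P(x, z) = √(-289/92 + x) (P(x, z) = √(x - 289/92) = √(-289/92 + x))
-40661 - (-2199 + P(-51, -145))/(a(-49) + 1936) = -40661 - (-2199 + √(-6647 + 2116*(-51))/46)/(-49 + 1936) = -40661 - (-2199 + √(-6647 - 107916)/46)/1887 = -40661 - (-2199 + √(-114563)/46)/1887 = -40661 - (-2199 + (I*√114563)/46)/1887 = -40661 - (-2199 + I*√114563/46)/1887 = -40661 - (-733/629 + I*√114563/86802) = -40661 + (733/629 - I*√114563/86802) = -25575036/629 - I*√114563/86802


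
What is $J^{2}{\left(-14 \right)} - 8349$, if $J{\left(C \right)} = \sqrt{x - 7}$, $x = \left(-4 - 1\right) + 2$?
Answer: $-8359$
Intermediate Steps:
$x = -3$ ($x = -5 + 2 = -3$)
$J{\left(C \right)} = i \sqrt{10}$ ($J{\left(C \right)} = \sqrt{-3 - 7} = \sqrt{-10} = i \sqrt{10}$)
$J^{2}{\left(-14 \right)} - 8349 = \left(i \sqrt{10}\right)^{2} - 8349 = -10 - 8349 = -8359$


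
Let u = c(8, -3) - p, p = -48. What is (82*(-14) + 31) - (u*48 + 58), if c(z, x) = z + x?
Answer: -3719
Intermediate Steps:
c(z, x) = x + z
u = 53 (u = (-3 + 8) - 1*(-48) = 5 + 48 = 53)
(82*(-14) + 31) - (u*48 + 58) = (82*(-14) + 31) - (53*48 + 58) = (-1148 + 31) - (2544 + 58) = -1117 - 1*2602 = -1117 - 2602 = -3719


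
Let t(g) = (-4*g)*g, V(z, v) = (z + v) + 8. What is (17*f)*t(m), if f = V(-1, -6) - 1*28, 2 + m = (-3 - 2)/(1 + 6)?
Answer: 662796/49 ≈ 13526.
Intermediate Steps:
V(z, v) = 8 + v + z (V(z, v) = (v + z) + 8 = 8 + v + z)
m = -19/7 (m = -2 + (-3 - 2)/(1 + 6) = -2 - 5/7 = -19/7 ≈ -2.7143)
f = -27 (f = (8 - 6 - 1) - 1*28 = 1 - 28 = -27)
t(g) = -4*g**2
(17*f)*t(m) = (17*(-27))*(-4*(-19/7)**2) = -(-1836)*361/49 = -459*(-1444/49) = 662796/49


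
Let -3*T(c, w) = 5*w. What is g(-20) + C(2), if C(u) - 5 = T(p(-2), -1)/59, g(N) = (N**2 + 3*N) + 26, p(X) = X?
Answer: 65672/177 ≈ 371.03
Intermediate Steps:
T(c, w) = -5*w/3
g(N) = 26 + N**2 + 3*N
C(u) = 890/177 (C(u) = 5 - 5/3*(-1)/59 = 5 + (5/3)*(1/59) = 5 + 5/177 = 890/177)
g(-20) + C(2) = (26 + (-20)**2 + 3*(-20)) + 890/177 = (26 + 400 - 60) + 890/177 = 366 + 890/177 = 65672/177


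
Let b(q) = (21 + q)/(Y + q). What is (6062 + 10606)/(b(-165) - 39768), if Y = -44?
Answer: -290301/692614 ≈ -0.41914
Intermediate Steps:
b(q) = (21 + q)/(-44 + q)
(6062 + 10606)/(b(-165) - 39768) = (6062 + 10606)/((21 - 165)/(-44 - 165) - 39768) = 16668/(-144/(-209) - 39768) = 16668/(-1/209*(-144) - 39768) = 16668/(144/209 - 39768) = 16668/(-8311368/209) = 16668*(-209/8311368) = -290301/692614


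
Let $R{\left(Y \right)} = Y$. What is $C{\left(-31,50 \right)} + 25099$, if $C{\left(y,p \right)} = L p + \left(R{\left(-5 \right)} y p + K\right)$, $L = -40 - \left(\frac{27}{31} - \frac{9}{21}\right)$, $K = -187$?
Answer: $\frac{6648854}{217} \approx 30640.0$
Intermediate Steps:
$L = - \frac{8776}{217}$ ($L = -40 - \left(27 \cdot \frac{1}{31} - \frac{3}{7}\right) = -40 - \left(\frac{27}{31} - \frac{3}{7}\right) = -40 - \frac{96}{217} = - \frac{8776}{217} \approx -40.442$)
$C{\left(y,p \right)} = -187 - \frac{8776 p}{217} - 5 p y$ ($C{\left(y,p \right)} = - \frac{8776 p}{217} + \left(- 5 y p - 187\right) = - \frac{8776 p}{217} - \left(187 + 5 p y\right) = -187 - \frac{8776 p}{217} - 5 p y$)
$C{\left(-31,50 \right)} + 25099 = \left(-187 - \frac{438800}{217} - 250 \left(-31\right)\right) + 25099 = \left(-187 - \frac{438800}{217} + 7750\right) + 25099 = \frac{1202371}{217} + 25099 = \frac{6648854}{217}$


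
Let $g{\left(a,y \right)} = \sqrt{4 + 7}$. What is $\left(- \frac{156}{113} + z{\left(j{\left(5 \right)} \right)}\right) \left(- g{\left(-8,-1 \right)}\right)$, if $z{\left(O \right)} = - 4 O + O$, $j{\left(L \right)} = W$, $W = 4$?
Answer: $\frac{1512 \sqrt{11}}{113} \approx 44.378$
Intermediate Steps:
$g{\left(a,y \right)} = \sqrt{11}$
$j{\left(L \right)} = 4$
$z{\left(O \right)} = - 3 O$
$\left(- \frac{156}{113} + z{\left(j{\left(5 \right)} \right)}\right) \left(- g{\left(-8,-1 \right)}\right) = \left(- \frac{156}{113} - 12\right) \left(- \sqrt{11}\right) = - \frac{1512 \left(- \sqrt{11}\right)}{113} = \frac{1512 \sqrt{11}}{113}$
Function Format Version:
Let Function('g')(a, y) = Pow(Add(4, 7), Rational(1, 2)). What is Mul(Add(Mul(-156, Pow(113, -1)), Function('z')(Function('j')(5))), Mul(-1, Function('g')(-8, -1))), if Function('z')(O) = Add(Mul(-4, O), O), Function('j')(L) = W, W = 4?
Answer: Mul(Rational(1512, 113), Pow(11, Rational(1, 2))) ≈ 44.378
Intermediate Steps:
Function('g')(a, y) = Pow(11, Rational(1, 2))
Function('j')(L) = 4
Function('z')(O) = Mul(-3, O)
Mul(Add(Mul(-156, Pow(113, -1)), Function('z')(Function('j')(5))), Mul(-1, Function('g')(-8, -1))) = Mul(Add(Mul(-156, Pow(113, -1)), Mul(-3, 4)), Mul(-1, Pow(11, Rational(1, 2)))) = Mul(Add(Mul(-156, Rational(1, 113)), -12), Mul(-1, Pow(11, Rational(1, 2)))) = Mul(Add(Rational(-156, 113), -12), Mul(-1, Pow(11, Rational(1, 2)))) = Mul(Rational(-1512, 113), Mul(-1, Pow(11, Rational(1, 2)))) = Mul(Rational(1512, 113), Pow(11, Rational(1, 2)))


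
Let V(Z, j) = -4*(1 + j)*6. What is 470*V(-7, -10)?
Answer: 101520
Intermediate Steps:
V(Z, j) = -24 - 24*j (V(Z, j) = (-4 - 4*j)*6 = -24 - 24*j)
470*V(-7, -10) = 470*(-24 - 24*(-10)) = 470*(-24 + 240) = 470*216 = 101520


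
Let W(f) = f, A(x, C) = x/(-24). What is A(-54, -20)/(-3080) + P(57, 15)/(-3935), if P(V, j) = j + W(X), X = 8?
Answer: -12751/1939168 ≈ -0.0065755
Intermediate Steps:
A(x, C) = -x/24 (A(x, C) = x*(-1/24) = -x/24)
P(V, j) = 8 + j (P(V, j) = j + 8 = 8 + j)
A(-54, -20)/(-3080) + P(57, 15)/(-3935) = -1/24*(-54)/(-3080) + (8 + 15)/(-3935) = (9/4)*(-1/3080) + 23*(-1/3935) = -9/12320 - 23/3935 = -12751/1939168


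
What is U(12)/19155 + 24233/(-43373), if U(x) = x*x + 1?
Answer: -8325346/15105633 ≈ -0.55114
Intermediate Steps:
U(x) = 1 + x² (U(x) = x² + 1 = 1 + x²)
U(12)/19155 + 24233/(-43373) = (1 + 12²)/19155 + 24233/(-43373) = (1 + 144)*(1/19155) + 24233*(-1/43373) = 145*(1/19155) - 2203/3943 = 29/3831 - 2203/3943 = -8325346/15105633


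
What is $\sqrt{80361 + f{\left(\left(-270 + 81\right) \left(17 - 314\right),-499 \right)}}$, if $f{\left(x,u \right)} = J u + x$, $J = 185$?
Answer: $\sqrt{44179} \approx 210.19$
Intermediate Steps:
$f{\left(x,u \right)} = x + 185 u$ ($f{\left(x,u \right)} = 185 u + x = x + 185 u$)
$\sqrt{80361 + f{\left(\left(-270 + 81\right) \left(17 - 314\right),-499 \right)}} = \sqrt{80361 + \left(\left(-270 + 81\right) \left(17 - 314\right) + 185 \left(-499\right)\right)} = \sqrt{80361 - 36182} = \sqrt{44179}$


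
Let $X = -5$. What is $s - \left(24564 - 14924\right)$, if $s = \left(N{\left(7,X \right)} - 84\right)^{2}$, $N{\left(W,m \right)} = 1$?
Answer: $-2751$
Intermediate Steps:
$s = 6889$ ($s = \left(1 - 84\right)^{2} = \left(-83\right)^{2} = 6889$)
$s - \left(24564 - 14924\right) = 6889 - \left(24564 - 14924\right) = 6889 - 9640 = -2751$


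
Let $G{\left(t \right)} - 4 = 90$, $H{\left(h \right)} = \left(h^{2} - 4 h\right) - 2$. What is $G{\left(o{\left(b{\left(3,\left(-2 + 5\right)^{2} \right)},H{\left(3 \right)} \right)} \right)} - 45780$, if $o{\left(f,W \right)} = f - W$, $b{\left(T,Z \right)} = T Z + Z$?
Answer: $-45686$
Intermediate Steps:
$H{\left(h \right)} = -2 + h^{2} - 4 h$
$b{\left(T,Z \right)} = Z + T Z$
$G{\left(t \right)} = 94$ ($G{\left(t \right)} = 4 + 90 = 94$)
$G{\left(o{\left(b{\left(3,\left(-2 + 5\right)^{2} \right)},H{\left(3 \right)} \right)} \right)} - 45780 = 94 - 45780 = -45686$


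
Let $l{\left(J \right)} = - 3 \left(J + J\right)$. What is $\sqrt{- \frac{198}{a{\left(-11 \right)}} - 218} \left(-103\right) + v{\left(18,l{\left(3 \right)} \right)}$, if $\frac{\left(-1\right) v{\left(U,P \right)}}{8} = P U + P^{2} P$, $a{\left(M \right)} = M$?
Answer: $49248 - 1030 i \sqrt{2} \approx 49248.0 - 1456.6 i$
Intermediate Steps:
$l{\left(J \right)} = - 6 J$ ($l{\left(J \right)} = - 3 \cdot 2 J = - 6 J$)
$v{\left(U,P \right)} = - 8 P^{3} - 8 P U$ ($v{\left(U,P \right)} = - 8 \left(P U + P^{2} P\right) = - 8 \left(P U + P^{3}\right) = - 8 \left(P^{3} + P U\right) = - 8 P^{3} - 8 P U$)
$\sqrt{- \frac{198}{a{\left(-11 \right)}} - 218} \left(-103\right) + v{\left(18,l{\left(3 \right)} \right)} = \sqrt{- \frac{198}{-11} - 218} \left(-103\right) - 8 \left(\left(-6\right) 3\right) \left(18 + \left(\left(-6\right) 3\right)^{2}\right) = \sqrt{\left(-198\right) \left(- \frac{1}{11}\right) - 218} \left(-103\right) - - 144 \left(18 + \left(-18\right)^{2}\right) = \sqrt{18 - 218} \left(-103\right) - - 144 \left(18 + 324\right) = \sqrt{-200} \left(-103\right) - \left(-144\right) 342 = 10 i \sqrt{2} \left(-103\right) + 49248 = - 1030 i \sqrt{2} + 49248 = 49248 - 1030 i \sqrt{2}$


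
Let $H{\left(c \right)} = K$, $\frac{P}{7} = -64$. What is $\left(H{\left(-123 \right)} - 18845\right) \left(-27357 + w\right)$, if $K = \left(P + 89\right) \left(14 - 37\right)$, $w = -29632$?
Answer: $603399532$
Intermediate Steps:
$P = -448$ ($P = 7 \left(-64\right) = -448$)
$K = 8257$ ($K = \left(-448 + 89\right) \left(14 - 37\right) = \left(-359\right) \left(-23\right) = 8257$)
$H{\left(c \right)} = 8257$
$\left(H{\left(-123 \right)} - 18845\right) \left(-27357 + w\right) = \left(8257 - 18845\right) \left(-27357 - 29632\right) = \left(-10588\right) \left(-56989\right) = 603399532$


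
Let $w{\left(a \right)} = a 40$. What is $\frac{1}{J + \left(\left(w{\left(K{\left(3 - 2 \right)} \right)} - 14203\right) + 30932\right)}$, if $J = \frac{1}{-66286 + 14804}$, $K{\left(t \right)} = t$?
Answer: $\frac{51482}{863301657} \approx 5.9634 \cdot 10^{-5}$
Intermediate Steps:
$w{\left(a \right)} = 40 a$
$J = - \frac{1}{51482}$ ($J = \frac{1}{-51482} = - \frac{1}{51482} \approx -1.9424 \cdot 10^{-5}$)
$\frac{1}{J + \left(\left(w{\left(K{\left(3 - 2 \right)} \right)} - 14203\right) + 30932\right)} = \frac{1}{- \frac{1}{51482} + \left(\left(40 \left(3 - 2\right) - 14203\right) + 30932\right)} = \frac{1}{- \frac{1}{51482} + \left(\left(40 \cdot 1 - 14203\right) + 30932\right)} = \frac{1}{- \frac{1}{51482} + \left(\left(40 - 14203\right) + 30932\right)} = \frac{1}{- \frac{1}{51482} + \left(-14163 + 30932\right)} = \frac{1}{- \frac{1}{51482} + 16769} = \frac{1}{\frac{863301657}{51482}} = \frac{51482}{863301657}$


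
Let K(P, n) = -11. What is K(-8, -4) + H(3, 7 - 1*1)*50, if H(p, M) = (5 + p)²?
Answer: 3189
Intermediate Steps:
K(-8, -4) + H(3, 7 - 1*1)*50 = -11 + (5 + 3)²*50 = -11 + 8²*50 = -11 + 64*50 = -11 + 3200 = 3189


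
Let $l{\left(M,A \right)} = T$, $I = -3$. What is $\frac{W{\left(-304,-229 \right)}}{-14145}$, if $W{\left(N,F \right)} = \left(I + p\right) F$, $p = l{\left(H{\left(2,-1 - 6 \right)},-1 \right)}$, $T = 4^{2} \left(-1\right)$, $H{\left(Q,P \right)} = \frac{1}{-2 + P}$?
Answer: $- \frac{4351}{14145} \approx -0.3076$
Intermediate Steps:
$T = -16$ ($T = 16 \left(-1\right) = -16$)
$l{\left(M,A \right)} = -16$
$p = -16$
$W{\left(N,F \right)} = - 19 F$ ($W{\left(N,F \right)} = \left(-3 - 16\right) F = - 19 F$)
$\frac{W{\left(-304,-229 \right)}}{-14145} = \frac{\left(-19\right) \left(-229\right)}{-14145} = 4351 \left(- \frac{1}{14145}\right) = - \frac{4351}{14145}$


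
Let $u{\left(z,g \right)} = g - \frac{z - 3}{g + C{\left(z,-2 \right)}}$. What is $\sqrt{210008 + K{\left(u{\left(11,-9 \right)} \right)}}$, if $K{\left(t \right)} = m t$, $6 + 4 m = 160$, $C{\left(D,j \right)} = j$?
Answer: $\frac{\sqrt{838758}}{2} \approx 457.92$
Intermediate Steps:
$m = \frac{77}{2}$ ($m = - \frac{3}{2} + \frac{1}{4} \cdot 160 = - \frac{3}{2} + 40 = \frac{77}{2} \approx 38.5$)
$u{\left(z,g \right)} = g - \frac{-3 + z}{-2 + g}$ ($u{\left(z,g \right)} = g - \frac{z - 3}{g - 2} = g - \frac{-3 + z}{-2 + g}$)
$K{\left(t \right)} = \frac{77 t}{2}$
$\sqrt{210008 + K{\left(u{\left(11,-9 \right)} \right)}} = \sqrt{210008 + \frac{77 \frac{3 + \left(-9\right)^{2} - 11 - -18}{-2 - 9}}{2}} = \sqrt{210008 + \frac{77 \frac{3 + 81 - 11 + 18}{-11}}{2}} = \sqrt{210008 + \frac{77 \left(\left(- \frac{1}{11}\right) 91\right)}{2}} = \sqrt{210008 + \frac{77}{2} \left(- \frac{91}{11}\right)} = \sqrt{210008 - \frac{637}{2}} = \sqrt{\frac{419379}{2}} = \frac{\sqrt{838758}}{2}$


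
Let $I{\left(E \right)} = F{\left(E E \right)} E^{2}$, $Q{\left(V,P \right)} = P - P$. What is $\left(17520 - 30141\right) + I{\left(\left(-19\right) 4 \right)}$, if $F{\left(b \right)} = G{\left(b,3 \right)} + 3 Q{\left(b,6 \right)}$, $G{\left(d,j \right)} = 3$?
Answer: $4707$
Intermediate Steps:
$Q{\left(V,P \right)} = 0$
$F{\left(b \right)} = 3$ ($F{\left(b \right)} = 3 + 3 \cdot 0 = 3 + 0 = 3$)
$I{\left(E \right)} = 3 E^{2}$
$\left(17520 - 30141\right) + I{\left(\left(-19\right) 4 \right)} = \left(17520 - 30141\right) + 3 \left(\left(-19\right) 4\right)^{2} = -12621 + 3 \left(-76\right)^{2} = -12621 + 3 \cdot 5776 = -12621 + 17328 = 4707$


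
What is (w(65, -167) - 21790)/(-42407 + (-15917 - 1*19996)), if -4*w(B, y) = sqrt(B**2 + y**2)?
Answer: 2179/7832 + sqrt(32114)/313280 ≈ 0.27879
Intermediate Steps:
w(B, y) = -sqrt(B**2 + y**2)/4
(w(65, -167) - 21790)/(-42407 + (-15917 - 1*19996)) = (-sqrt(65**2 + (-167)**2)/4 - 21790)/(-42407 + (-15917 - 1*19996)) = (-sqrt(4225 + 27889)/4 - 21790)/(-42407 + (-15917 - 19996)) = (-sqrt(32114)/4 - 21790)/(-42407 - 35913) = (-21790 - sqrt(32114)/4)/(-78320) = (-21790 - sqrt(32114)/4)*(-1/78320) = 2179/7832 + sqrt(32114)/313280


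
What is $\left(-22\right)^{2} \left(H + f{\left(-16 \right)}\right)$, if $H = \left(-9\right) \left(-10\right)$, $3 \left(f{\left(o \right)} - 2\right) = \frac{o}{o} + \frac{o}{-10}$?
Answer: $\frac{674212}{15} \approx 44947.0$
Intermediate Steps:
$f{\left(o \right)} = \frac{7}{3} - \frac{o}{30}$ ($f{\left(o \right)} = 2 + \frac{\frac{o}{o} + \frac{o}{-10}}{3} = 2 + \frac{1 + o \left(- \frac{1}{10}\right)}{3} = 2 + \frac{1 - \frac{o}{10}}{3} = 2 - \left(- \frac{1}{3} + \frac{o}{30}\right) = \frac{7}{3} - \frac{o}{30}$)
$H = 90$
$\left(-22\right)^{2} \left(H + f{\left(-16 \right)}\right) = \left(-22\right)^{2} \left(90 + \left(\frac{7}{3} - - \frac{8}{15}\right)\right) = 484 \left(90 + \left(\frac{7}{3} + \frac{8}{15}\right)\right) = 484 \left(90 + \frac{43}{15}\right) = 484 \cdot \frac{1393}{15} = \frac{674212}{15}$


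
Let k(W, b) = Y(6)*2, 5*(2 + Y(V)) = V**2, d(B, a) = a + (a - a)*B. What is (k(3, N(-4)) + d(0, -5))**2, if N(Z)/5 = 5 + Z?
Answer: 729/25 ≈ 29.160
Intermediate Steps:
d(B, a) = a (d(B, a) = a + 0*B = a + 0 = a)
Y(V) = -2 + V**2/5
N(Z) = 25 + 5*Z (N(Z) = 5*(5 + Z) = 25 + 5*Z)
k(W, b) = 52/5 (k(W, b) = (-2 + (1/5)*6**2)*2 = (-2 + (1/5)*36)*2 = (-2 + 36/5)*2 = (26/5)*2 = 52/5)
(k(3, N(-4)) + d(0, -5))**2 = (52/5 - 5)**2 = (27/5)**2 = 729/25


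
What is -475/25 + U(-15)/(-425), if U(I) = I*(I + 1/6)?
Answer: -3319/170 ≈ -19.524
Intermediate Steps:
U(I) = I*(⅙ + I) (U(I) = I*(I + ⅙) = I*(⅙ + I))
-475/25 + U(-15)/(-425) = -475/25 - 15*(⅙ - 15)/(-425) = -475*1/25 - 15*(-89/6)*(-1/425) = -19 + (445/2)*(-1/425) = -19 - 89/170 = -3319/170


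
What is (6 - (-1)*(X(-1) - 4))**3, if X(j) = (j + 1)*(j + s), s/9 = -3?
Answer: 8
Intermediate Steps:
s = -27 (s = 9*(-3) = -27)
X(j) = (1 + j)*(-27 + j) (X(j) = (j + 1)*(j - 27) = (1 + j)*(-27 + j))
(6 - (-1)*(X(-1) - 4))**3 = (6 - (-1)*((-27 + (-1)**2 - 26*(-1)) - 4))**3 = (6 - (-1)*((-27 + 1 + 26) - 4))**3 = (6 - (-1)*(0 - 4))**3 = (6 - (-1)*(-4))**3 = (6 - 1*4)**3 = (6 - 4)**3 = 2**3 = 8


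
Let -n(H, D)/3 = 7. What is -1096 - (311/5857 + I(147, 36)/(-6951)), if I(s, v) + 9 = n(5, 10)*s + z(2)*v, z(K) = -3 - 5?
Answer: -14880780507/13570669 ≈ -1096.5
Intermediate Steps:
z(K) = -8
n(H, D) = -21 (n(H, D) = -3*7 = -21)
I(s, v) = -9 - 21*s - 8*v (I(s, v) = -9 + (-21*s - 8*v) = -9 - 21*s - 8*v)
-1096 - (311/5857 + I(147, 36)/(-6951)) = -1096 - (311/5857 + (-9 - 21*147 - 8*36)/(-6951)) = -1096 - (311*(1/5857) + (-9 - 3087 - 288)*(-1/6951)) = -1096 - (311/5857 - 3384*(-1/6951)) = -1096 - (311/5857 + 1128/2317) = -1096 - 1*7327283/13570669 = -1096 - 7327283/13570669 = -14880780507/13570669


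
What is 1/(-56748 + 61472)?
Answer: 1/4724 ≈ 0.00021168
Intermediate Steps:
1/(-56748 + 61472) = 1/4724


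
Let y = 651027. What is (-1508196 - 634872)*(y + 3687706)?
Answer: -9298199852844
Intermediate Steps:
(-1508196 - 634872)*(y + 3687706) = (-1508196 - 634872)*(651027 + 3687706) = -2143068*4338733 = -9298199852844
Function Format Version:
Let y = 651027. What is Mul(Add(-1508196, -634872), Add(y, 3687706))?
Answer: -9298199852844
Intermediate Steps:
Mul(Add(-1508196, -634872), Add(y, 3687706)) = Mul(Add(-1508196, -634872), Add(651027, 3687706)) = Mul(-2143068, 4338733) = -9298199852844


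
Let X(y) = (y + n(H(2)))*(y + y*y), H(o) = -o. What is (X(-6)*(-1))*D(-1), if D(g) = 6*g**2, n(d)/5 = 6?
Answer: -4320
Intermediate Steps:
n(d) = 30 (n(d) = 5*6 = 30)
X(y) = (30 + y)*(y + y**2) (X(y) = (y + 30)*(y + y*y) = (30 + y)*(y + y**2))
(X(-6)*(-1))*D(-1) = (-6*(30 + (-6)**2 + 31*(-6))*(-1))*(6*(-1)**2) = (-6*(30 + 36 - 186)*(-1))*(6*1) = (-6*(-120)*(-1))*6 = (720*(-1))*6 = -720*6 = -4320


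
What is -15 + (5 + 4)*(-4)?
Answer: -51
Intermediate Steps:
-15 + (5 + 4)*(-4) = -15 + 9*(-4) = -15 - 36 = -51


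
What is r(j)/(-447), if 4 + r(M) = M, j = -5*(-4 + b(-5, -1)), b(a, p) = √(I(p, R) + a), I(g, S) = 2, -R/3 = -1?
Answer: -16/447 + 5*I*√3/447 ≈ -0.035794 + 0.019374*I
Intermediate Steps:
R = 3 (R = -3*(-1) = 3)
b(a, p) = √(2 + a)
j = 20 - 5*I*√3 (j = -5*(-4 + √(2 - 5)) = -5*(-4 + √(-3)) = -5*(-4 + I*√3) = 20 - 5*I*√3 ≈ 20.0 - 8.6602*I)
r(M) = -4 + M
r(j)/(-447) = (-4 + (20 - 5*I*√3))/(-447) = (16 - 5*I*√3)*(-1/447) = -16/447 + 5*I*√3/447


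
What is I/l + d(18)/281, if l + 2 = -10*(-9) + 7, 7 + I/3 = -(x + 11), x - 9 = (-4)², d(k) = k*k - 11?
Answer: -6514/26695 ≈ -0.24402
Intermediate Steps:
d(k) = -11 + k² (d(k) = k² - 11 = -11 + k²)
x = 25 (x = 9 + (-4)² = 9 + 16 = 25)
I = -129 (I = -21 + 3*(-(25 + 11)) = -21 + 3*(-1*36) = -21 + 3*(-36) = -21 - 108 = -129)
l = 95 (l = -2 + (-10*(-9) + 7) = -2 + (90 + 7) = -2 + 97 = 95)
I/l + d(18)/281 = -129/95 + (-11 + 18²)/281 = -129*1/95 + (-11 + 324)*(1/281) = -129/95 + 313*(1/281) = -129/95 + 313/281 = -6514/26695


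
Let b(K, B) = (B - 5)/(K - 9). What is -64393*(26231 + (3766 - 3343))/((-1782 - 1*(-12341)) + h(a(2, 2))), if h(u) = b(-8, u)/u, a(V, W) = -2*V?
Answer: -116710509496/718003 ≈ -1.6255e+5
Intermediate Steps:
b(K, B) = (-5 + B)/(-9 + K)
h(u) = (5/17 - u/17)/u (h(u) = ((-5 + u)/(-9 - 8))/u = ((-5 + u)/(-17))/u = (-(-5 + u)/17)/u = (5/17 - u/17)/u)
-64393*(26231 + (3766 - 3343))/((-1782 - 1*(-12341)) + h(a(2, 2))) = -64393*(26231 + (3766 - 3343))/((-1782 - 1*(-12341)) + (5 - (-2)*2)/(17*((-2*2)))) = -64393*(26231 + 423)/((-1782 + 12341) + (1/17)*(5 - 1*(-4))/(-4)) = -64393*26654/(10559 + (1/17)*(-1/4)*(5 + 4)) = -64393*26654/(10559 + (1/17)*(-1/4)*9) = -64393*26654/(10559 - 9/68) = -64393/((718003/68)*(1/26654)) = -64393/718003/1812472 = -64393*1812472/718003 = -116710509496/718003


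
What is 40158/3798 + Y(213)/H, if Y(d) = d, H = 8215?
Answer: 18372608/1733365 ≈ 10.599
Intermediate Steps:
40158/3798 + Y(213)/H = 40158/3798 + 213/8215 = 40158*(1/3798) + 213*(1/8215) = 2231/211 + 213/8215 = 18372608/1733365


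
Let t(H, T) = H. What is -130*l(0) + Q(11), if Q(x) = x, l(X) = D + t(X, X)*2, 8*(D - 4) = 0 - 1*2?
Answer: -953/2 ≈ -476.50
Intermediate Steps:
D = 15/4 (D = 4 + (0 - 1*2)/8 = 4 + (0 - 2)/8 = 4 + (1/8)*(-2) = 4 - 1/4 = 15/4 ≈ 3.7500)
l(X) = 15/4 + 2*X (l(X) = 15/4 + X*2 = 15/4 + 2*X)
-130*l(0) + Q(11) = -130*(15/4 + 2*0) + 11 = -130*(15/4 + 0) + 11 = -130*15/4 + 11 = -975/2 + 11 = -953/2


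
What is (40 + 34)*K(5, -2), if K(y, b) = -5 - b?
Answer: -222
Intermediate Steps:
(40 + 34)*K(5, -2) = (40 + 34)*(-5 - 1*(-2)) = 74*(-5 + 2) = 74*(-3) = -222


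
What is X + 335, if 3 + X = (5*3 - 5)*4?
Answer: 372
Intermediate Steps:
X = 37 (X = -3 + (5*3 - 5)*4 = -3 + (15 - 5)*4 = -3 + 10*4 = -3 + 40 = 37)
X + 335 = 37 + 335 = 372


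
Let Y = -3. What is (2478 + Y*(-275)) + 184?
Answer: 3487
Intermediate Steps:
(2478 + Y*(-275)) + 184 = (2478 - 3*(-275)) + 184 = (2478 + 825) + 184 = 3303 + 184 = 3487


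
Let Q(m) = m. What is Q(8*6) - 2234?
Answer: -2186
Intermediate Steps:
Q(8*6) - 2234 = 8*6 - 2234 = 48 - 2234 = -2186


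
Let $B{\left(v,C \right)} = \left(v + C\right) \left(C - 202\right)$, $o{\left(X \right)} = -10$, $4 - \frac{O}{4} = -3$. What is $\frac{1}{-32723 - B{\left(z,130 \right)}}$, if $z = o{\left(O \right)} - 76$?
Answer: $- \frac{1}{29555} \approx -3.3835 \cdot 10^{-5}$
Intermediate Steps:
$O = 28$ ($O = 16 - -12 = 16 + 12 = 28$)
$z = -86$ ($z = -10 - 76 = -86$)
$B{\left(v,C \right)} = \left(-202 + C\right) \left(C + v\right)$ ($B{\left(v,C \right)} = \left(C + v\right) \left(-202 + C\right) = \left(-202 + C\right) \left(C + v\right)$)
$\frac{1}{-32723 - B{\left(z,130 \right)}} = \frac{1}{-32723 - \left(130^{2} - 26260 - -17372 + 130 \left(-86\right)\right)} = \frac{1}{-32723 - \left(16900 - 26260 + 17372 - 11180\right)} = \frac{1}{-32723 - -3168} = \frac{1}{-32723 + 3168} = \frac{1}{-29555} = - \frac{1}{29555}$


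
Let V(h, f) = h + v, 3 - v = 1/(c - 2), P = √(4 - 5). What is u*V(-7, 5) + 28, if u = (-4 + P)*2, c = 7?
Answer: 308/5 - 42*I/5 ≈ 61.6 - 8.4*I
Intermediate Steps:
P = I (P = √(-1) = I ≈ 1.0*I)
v = 14/5 (v = 3 - 1/(7 - 2) = 3 - 1/5 = 3 - 1*⅕ = 3 - ⅕ = 14/5 ≈ 2.8000)
V(h, f) = 14/5 + h (V(h, f) = h + 14/5 = 14/5 + h)
u = -8 + 2*I (u = (-4 + I)*2 = -8 + 2*I ≈ -8.0 + 2.0*I)
u*V(-7, 5) + 28 = (-8 + 2*I)*(14/5 - 7) + 28 = (-8 + 2*I)*(-21/5) + 28 = (168/5 - 42*I/5) + 28 = 308/5 - 42*I/5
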